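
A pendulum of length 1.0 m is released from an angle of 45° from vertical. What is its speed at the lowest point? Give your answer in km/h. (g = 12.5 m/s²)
h = L(1 − cosθ) = 1.0(1 − cos45°) = 0.292893 m
v = √(2gh) = √(2·12.5·0.292893) = 2.70598 m/s = 9.742 km/h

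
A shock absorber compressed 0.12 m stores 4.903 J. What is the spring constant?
k = 2·PE/x² = 2·4.903/(0.12)² = 681.0 N/m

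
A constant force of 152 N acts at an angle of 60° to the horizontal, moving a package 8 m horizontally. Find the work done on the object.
W = F·d·cosθ = (152)(8)cos(60°) = 608.0 J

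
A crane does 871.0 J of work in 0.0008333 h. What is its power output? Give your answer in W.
Convert to SI: W = 871.0 J, t = 2.99988 s
P = W/t = 871.0/2.99988 = 290.3 W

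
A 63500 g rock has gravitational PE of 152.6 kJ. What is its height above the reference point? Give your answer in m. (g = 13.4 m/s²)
Convert to SI: m = 63.5 kg, PE = 152600 J
h = PE/(mg) = 152600/(63.5·13.4) = 179.3 m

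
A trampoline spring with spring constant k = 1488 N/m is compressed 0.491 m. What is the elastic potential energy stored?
PE = ½kx² = ½(1488)(0.491)² = 179.4 J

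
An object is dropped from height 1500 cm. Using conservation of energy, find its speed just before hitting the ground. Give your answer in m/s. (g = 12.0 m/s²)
Convert to SI: h = 15.0 m
mgh = ½mv² ⇒ v = √(2gh) = √(2·12.0·15.0) = 18.97 m/s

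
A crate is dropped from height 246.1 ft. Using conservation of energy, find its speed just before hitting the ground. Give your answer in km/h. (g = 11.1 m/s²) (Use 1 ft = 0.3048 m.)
Convert to SI: h = 75.0113 m
mgh = ½mv² ⇒ v = √(2gh) = √(2·11.1·75.0113) = 40.8075 m/s = 146.9 km/h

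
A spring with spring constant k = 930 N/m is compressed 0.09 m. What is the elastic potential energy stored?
PE = ½kx² = ½(930)(0.09)² = 3.767 J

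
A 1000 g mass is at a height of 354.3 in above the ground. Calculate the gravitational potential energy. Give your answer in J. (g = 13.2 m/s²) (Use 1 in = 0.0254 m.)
Convert to SI: m = 1.0 kg, h = 8.99922 m
PE = mgh = (1.0)(13.2)(8.99922) = 118.8 J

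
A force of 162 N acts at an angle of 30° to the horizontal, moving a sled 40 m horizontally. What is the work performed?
W = F·d·cosθ = (162)(40)cos(30°) = 5612 J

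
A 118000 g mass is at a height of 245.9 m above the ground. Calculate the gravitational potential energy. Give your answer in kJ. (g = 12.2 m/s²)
Convert to SI: m = 118.0 kg, h = 245.9 m
PE = mgh = (118.0)(12.2)(245.9) = 353998 J = 354.0 kJ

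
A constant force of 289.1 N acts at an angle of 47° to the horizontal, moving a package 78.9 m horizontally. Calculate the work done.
W = F·d·cosθ = (289.1)(78.9)cos(47°) = 15560 J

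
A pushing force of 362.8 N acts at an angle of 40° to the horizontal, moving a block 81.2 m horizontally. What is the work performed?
W = F·d·cosθ = (362.8)(81.2)cos(40°) = 22570 J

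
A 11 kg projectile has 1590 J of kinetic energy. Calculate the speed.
v = √(2·KE/m) = √(2·1590/11) = 17.0 m/s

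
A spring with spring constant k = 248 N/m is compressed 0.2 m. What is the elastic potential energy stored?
PE = ½kx² = ½(248)(0.2)² = 4.96 J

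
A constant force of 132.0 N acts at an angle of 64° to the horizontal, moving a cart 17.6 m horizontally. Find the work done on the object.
W = F·d·cosθ = (132.0)(17.6)cos(64°) = 1018 J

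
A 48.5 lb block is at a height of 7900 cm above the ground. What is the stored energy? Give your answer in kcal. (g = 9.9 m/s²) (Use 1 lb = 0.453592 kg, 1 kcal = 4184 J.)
Convert to SI: m = 21.9992 kg, h = 79.0 m
PE = mgh = (21.9992)(9.9)(79.0) = 17205.6 J = 4.112 kcal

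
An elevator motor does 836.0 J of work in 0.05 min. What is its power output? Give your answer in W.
Convert to SI: W = 836.0 J, t = 3.0 s
P = W/t = 836.0/3.0 = 278.7 W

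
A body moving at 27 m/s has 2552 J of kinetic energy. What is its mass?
m = 2·KE/v² = 2·2552/(27)² = 7.001 kg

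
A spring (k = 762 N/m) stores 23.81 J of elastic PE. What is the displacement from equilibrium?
x = √(2·PE/k) = √(2·23.81/762) = 0.25 m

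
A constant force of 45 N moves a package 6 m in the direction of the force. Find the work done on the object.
W = F·d = (45)(6) = 270.0 J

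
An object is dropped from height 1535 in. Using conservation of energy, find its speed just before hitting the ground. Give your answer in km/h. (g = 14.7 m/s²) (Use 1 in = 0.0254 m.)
Convert to SI: h = 38.989 m
mgh = ½mv² ⇒ v = √(2gh) = √(2·14.7·38.989) = 33.8567 m/s = 121.9 km/h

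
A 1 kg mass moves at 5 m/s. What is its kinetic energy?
KE = ½mv² = ½(1)(5)² = 12.5 J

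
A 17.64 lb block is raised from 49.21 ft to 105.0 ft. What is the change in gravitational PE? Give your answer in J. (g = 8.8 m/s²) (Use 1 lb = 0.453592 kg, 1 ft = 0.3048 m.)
Convert to SI: m = 8.00136 kg, Δh = 17.0048 m
ΔPE = mgΔh = (8.00136)(8.8)(17.0048) = 1197 J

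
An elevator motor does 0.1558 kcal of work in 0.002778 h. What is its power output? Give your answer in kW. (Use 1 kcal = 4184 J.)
Convert to SI: W = 651.867 J, t = 10.0008 s
P = W/t = 651.867/10.0008 = 65.1815 W = 0.06518 kW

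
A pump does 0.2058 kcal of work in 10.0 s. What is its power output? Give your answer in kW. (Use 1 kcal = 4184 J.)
Convert to SI: W = 861.067 J, t = 10.0 s
P = W/t = 861.067/10.0 = 86.1067 W = 0.08611 kW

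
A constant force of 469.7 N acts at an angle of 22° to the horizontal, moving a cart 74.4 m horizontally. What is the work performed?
W = F·d·cosθ = (469.7)(74.4)cos(22°) = 32400 J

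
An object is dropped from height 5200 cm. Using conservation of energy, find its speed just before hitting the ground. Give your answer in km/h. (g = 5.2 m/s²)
Convert to SI: h = 52.0 m
mgh = ½mv² ⇒ v = √(2gh) = √(2·5.2·52.0) = 23.2551 m/s = 83.72 km/h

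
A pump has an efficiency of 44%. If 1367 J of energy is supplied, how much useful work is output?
W_out = η·W_in = 0.44·1367 = 601.48 J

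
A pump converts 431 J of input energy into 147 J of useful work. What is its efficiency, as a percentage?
η = W_out/W_in = 147/431 = 34.11%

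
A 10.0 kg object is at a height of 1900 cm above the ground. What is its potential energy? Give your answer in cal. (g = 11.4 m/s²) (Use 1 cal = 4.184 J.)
Convert to SI: m = 10.0 kg, h = 19.0 m
PE = mgh = (10.0)(11.4)(19.0) = 2166.0 J = 517.7 cal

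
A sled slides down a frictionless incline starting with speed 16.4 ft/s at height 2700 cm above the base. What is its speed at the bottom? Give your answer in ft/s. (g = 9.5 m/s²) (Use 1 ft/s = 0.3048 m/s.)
Convert to SI: v₀ = 4.99872 m/s, h = 27.0 m
½mv₀² + mgh = ½mv² ⇒ v = √(v₀² + 2gh) = √(4.99872² + 2·9.5·27.0) = 23.1946 m/s = 76.1 ft/s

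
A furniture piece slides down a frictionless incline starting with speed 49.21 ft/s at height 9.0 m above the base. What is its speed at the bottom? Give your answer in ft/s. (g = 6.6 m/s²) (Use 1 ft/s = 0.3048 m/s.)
Convert to SI: v₀ = 14.9992 m/s, h = 9.0 m
½mv₀² + mgh = ½mv² ⇒ v = √(v₀² + 2gh) = √(14.9992² + 2·6.6·9.0) = 18.5412 m/s = 60.83 ft/s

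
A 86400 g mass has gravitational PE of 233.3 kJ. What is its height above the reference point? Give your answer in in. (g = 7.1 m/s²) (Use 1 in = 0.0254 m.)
Convert to SI: m = 86.4 kg, PE = 233300 J
h = PE/(mg) = 233300/(86.4·7.1) = 380.314 m = 14970 in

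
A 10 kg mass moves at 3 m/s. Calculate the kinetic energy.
KE = ½mv² = ½(10)(3)² = 45.0 J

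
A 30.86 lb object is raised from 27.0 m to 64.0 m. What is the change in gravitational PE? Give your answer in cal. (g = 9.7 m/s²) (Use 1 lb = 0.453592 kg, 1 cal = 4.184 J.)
Convert to SI: m = 13.9978 kg, Δh = 37.0 m
ΔPE = mgΔh = (13.9978)(9.7)(37.0) = 5023.83 J = 1201 cal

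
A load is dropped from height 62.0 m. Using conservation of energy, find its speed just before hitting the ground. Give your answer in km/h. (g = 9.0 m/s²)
mgh = ½mv² ⇒ v = √(2gh) = √(2·9.0·62.0) = 33.4066 m/s = 120.3 km/h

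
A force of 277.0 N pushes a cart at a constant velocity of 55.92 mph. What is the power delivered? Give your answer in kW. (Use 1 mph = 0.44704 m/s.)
Convert to SI: F = 277.0 N, v = 24.9985 m/s
P = Fv = (277.0)(24.9985) = 6924.58 W = 6.925 kW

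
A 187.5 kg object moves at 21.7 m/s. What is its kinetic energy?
KE = ½mv² = ½(187.5)(21.7)² = 44150 J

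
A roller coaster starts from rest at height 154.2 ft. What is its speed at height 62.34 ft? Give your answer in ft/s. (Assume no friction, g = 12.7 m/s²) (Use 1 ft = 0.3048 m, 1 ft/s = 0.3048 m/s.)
Convert to SI: h₁−h₂ = 27.9989 m
mgh₁ = mgh₂ + ½mv² ⇒ v = √(2g(h₁−h₂)) = √(2·12.7·27.9989) = 26.6678 m/s = 87.49 ft/s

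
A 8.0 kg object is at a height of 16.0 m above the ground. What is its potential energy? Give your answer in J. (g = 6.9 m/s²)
PE = mgh = (8.0)(6.9)(16.0) = 883.2 J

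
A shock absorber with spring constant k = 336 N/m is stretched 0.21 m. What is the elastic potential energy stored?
PE = ½kx² = ½(336)(0.21)² = 7.409 J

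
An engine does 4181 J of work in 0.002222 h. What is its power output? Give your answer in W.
Convert to SI: W = 4181.0 J, t = 7.9992 s
P = W/t = 4181.0/7.9992 = 522.7 W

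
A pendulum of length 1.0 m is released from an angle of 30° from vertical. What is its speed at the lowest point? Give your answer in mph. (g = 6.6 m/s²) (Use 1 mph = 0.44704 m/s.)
h = L(1 − cosθ) = 1.0(1 − cos30°) = 0.133975 m
v = √(2gh) = √(2·6.6·0.133975) = 1.32984 m/s = 2.975 mph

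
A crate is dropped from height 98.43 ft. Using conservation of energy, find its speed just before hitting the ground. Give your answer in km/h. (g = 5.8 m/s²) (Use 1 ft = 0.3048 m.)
Convert to SI: h = 30.0015 m
mgh = ½mv² ⇒ v = √(2gh) = √(2·5.8·30.0015) = 18.6552 m/s = 67.16 km/h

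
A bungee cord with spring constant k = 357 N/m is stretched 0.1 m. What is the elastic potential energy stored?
PE = ½kx² = ½(357)(0.1)² = 1.785 J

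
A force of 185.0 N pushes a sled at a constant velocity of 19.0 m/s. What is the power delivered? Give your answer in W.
P = Fv = (185.0)(19.0) = 3515 W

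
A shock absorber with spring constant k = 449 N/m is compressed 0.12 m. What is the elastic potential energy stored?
PE = ½kx² = ½(449)(0.12)² = 3.233 J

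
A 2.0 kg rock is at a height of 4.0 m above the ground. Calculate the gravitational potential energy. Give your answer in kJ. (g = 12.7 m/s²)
PE = mgh = (2.0)(12.7)(4.0) = 101.6 J = 0.1016 kJ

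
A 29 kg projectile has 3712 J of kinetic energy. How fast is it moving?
v = √(2·KE/m) = √(2·3712/29) = 16.0 m/s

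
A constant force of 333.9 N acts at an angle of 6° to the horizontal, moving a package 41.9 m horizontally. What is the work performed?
W = F·d·cosθ = (333.9)(41.9)cos(6°) = 13910 J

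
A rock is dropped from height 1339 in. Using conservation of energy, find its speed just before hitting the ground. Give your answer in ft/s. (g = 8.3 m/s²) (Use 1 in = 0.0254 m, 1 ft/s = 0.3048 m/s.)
Convert to SI: h = 34.0106 m
mgh = ½mv² ⇒ v = √(2gh) = √(2·8.3·34.0106) = 23.7608 m/s = 77.96 ft/s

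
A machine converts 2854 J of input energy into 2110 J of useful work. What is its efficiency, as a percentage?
η = W_out/W_in = 2110/2854 = 73.93%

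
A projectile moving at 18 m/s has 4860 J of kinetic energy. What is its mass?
m = 2·KE/v² = 2·4860/(18)² = 30.0 kg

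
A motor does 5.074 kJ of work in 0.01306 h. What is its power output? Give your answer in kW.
Convert to SI: W = 5074.0 J, t = 47.016 s
P = W/t = 5074.0/47.016 = 107.921 W = 0.1079 kW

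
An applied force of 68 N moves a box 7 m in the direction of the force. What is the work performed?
W = F·d = (68)(7) = 476.0 J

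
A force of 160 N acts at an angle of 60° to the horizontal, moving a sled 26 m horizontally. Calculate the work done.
W = F·d·cosθ = (160)(26)cos(60°) = 2080 J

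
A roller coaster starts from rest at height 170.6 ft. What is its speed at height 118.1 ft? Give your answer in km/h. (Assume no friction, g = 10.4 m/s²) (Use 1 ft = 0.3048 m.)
Convert to SI: h₁−h₂ = 16.002 m
mgh₁ = mgh₂ + ½mv² ⇒ v = √(2g(h₁−h₂)) = √(2·10.4·16.002) = 18.2439 m/s = 65.68 km/h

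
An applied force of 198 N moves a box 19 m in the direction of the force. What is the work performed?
W = F·d = (198)(19) = 3762 J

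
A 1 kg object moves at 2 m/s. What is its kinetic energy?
KE = ½mv² = ½(1)(2)² = 2.0 J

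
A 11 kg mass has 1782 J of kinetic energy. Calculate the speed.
v = √(2·KE/m) = √(2·1782/11) = 18.0 m/s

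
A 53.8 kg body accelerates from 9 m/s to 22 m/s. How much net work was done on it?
W = ΔKE = ½m(v₂² − v₁²) = ½(53.8)(22² − 9²) = 10840.7 J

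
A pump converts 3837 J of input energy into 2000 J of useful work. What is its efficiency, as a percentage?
η = W_out/W_in = 2000/3837 = 52.12%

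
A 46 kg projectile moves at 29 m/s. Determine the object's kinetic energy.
KE = ½mv² = ½(46)(29)² = 19343.0 J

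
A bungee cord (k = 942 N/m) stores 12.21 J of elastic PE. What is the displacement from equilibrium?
x = √(2·PE/k) = √(2·12.21/942) = 0.161 m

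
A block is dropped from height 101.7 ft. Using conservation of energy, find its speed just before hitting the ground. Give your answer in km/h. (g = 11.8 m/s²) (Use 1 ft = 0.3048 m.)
Convert to SI: h = 30.9982 m
mgh = ½mv² ⇒ v = √(2gh) = √(2·11.8·30.9982) = 27.0473 m/s = 97.37 km/h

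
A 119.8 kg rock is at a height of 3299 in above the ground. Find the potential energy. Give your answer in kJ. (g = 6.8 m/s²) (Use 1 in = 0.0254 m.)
Convert to SI: m = 119.8 kg, h = 83.7946 m
PE = mgh = (119.8)(6.8)(83.7946) = 68262.4 J = 68.26 kJ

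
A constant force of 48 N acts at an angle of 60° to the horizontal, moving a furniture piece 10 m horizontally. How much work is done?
W = F·d·cosθ = (48)(10)cos(60°) = 240.0 J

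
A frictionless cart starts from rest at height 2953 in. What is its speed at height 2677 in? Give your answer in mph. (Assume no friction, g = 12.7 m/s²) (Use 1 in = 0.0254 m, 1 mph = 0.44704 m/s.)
Convert to SI: h₁−h₂ = 7.0104 m
mgh₁ = mgh₂ + ½mv² ⇒ v = √(2g(h₁−h₂)) = √(2·12.7·7.0104) = 13.3441 m/s = 29.85 mph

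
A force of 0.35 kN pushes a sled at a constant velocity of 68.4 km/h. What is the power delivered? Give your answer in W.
Convert to SI: F = 350.0 N, v = 19.0 m/s
P = Fv = (350.0)(19.0) = 6650 W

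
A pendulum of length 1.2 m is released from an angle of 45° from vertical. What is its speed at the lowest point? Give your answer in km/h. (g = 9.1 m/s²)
h = L(1 − cosθ) = 1.2(1 − cos45°) = 0.351472 m
v = √(2gh) = √(2·9.1·0.351472) = 2.52919 m/s = 9.105 km/h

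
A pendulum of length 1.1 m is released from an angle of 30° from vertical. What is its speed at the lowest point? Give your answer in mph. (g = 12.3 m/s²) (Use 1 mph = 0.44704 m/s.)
h = L(1 − cosθ) = 1.1(1 − cos30°) = 0.147372 m
v = √(2gh) = √(2·12.3·0.147372) = 1.90404 m/s = 4.259 mph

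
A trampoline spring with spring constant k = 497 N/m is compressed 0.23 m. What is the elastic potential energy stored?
PE = ½kx² = ½(497)(0.23)² = 13.15 J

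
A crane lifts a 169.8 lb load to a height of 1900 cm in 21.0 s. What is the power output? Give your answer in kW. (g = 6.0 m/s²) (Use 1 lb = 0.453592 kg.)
Convert to SI: m = 77.0199 kg, h = 19.0 m, t = 21.0 s
P = mgh/t = (77.0199)(6.0)(19.0)/21.0 = 418.108 W = 0.4181 kW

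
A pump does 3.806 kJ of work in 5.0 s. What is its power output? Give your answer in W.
Convert to SI: W = 3806.0 J, t = 5.0 s
P = W/t = 3806.0/5.0 = 761.2 W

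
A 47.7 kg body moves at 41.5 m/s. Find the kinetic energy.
KE = ½mv² = ½(47.7)(41.5)² = 41080 J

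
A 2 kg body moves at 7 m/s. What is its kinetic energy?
KE = ½mv² = ½(2)(7)² = 49.0 J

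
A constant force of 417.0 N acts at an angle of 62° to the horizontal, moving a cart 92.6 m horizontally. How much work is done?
W = F·d·cosθ = (417.0)(92.6)cos(62°) = 18130 J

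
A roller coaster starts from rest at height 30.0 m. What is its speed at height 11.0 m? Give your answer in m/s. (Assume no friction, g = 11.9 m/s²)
mgh₁ = mgh₂ + ½mv² ⇒ v = √(2g(h₁−h₂)) = √(2·11.9·19.0) = 21.26 m/s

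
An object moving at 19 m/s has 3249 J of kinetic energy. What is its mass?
m = 2·KE/v² = 2·3249/(19)² = 18.0 kg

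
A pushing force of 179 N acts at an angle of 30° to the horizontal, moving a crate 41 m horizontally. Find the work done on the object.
W = F·d·cosθ = (179)(41)cos(30°) = 6356 J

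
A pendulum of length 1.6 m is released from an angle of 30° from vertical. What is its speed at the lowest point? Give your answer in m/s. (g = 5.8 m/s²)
h = L(1 − cosθ) = 1.6(1 − cos30°) = 0.214359 m
v = √(2gh) = √(2·5.8·0.214359) = 1.577 m/s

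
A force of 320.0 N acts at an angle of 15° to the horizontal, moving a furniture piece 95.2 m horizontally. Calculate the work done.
W = F·d·cosθ = (320.0)(95.2)cos(15°) = 29430 J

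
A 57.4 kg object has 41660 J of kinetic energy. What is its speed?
v = √(2·KE/m) = √(2·41660/57.4) = 38.1 m/s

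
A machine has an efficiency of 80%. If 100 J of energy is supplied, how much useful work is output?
W_out = η·W_in = 0.8·100 = 80.0 J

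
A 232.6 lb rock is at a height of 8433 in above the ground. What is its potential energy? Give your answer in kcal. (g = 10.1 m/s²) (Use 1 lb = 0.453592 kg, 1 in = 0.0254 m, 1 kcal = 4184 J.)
Convert to SI: m = 105.505 kg, h = 214.198 m
PE = mgh = (105.505)(10.1)(214.198) = 228251 J = 54.55 kcal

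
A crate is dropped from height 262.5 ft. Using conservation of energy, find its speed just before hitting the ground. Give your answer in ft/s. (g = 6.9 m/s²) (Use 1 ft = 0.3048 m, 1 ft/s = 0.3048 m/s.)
Convert to SI: h = 80.01 m
mgh = ½mv² ⇒ v = √(2gh) = √(2·6.9·80.01) = 33.2286 m/s = 109.0 ft/s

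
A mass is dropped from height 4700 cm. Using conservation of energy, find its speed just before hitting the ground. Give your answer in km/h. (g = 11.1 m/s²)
Convert to SI: h = 47.0 m
mgh = ½mv² ⇒ v = √(2gh) = √(2·11.1·47.0) = 32.3017 m/s = 116.3 km/h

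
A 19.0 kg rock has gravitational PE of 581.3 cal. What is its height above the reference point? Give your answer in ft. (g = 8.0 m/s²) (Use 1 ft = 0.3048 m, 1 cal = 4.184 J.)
Convert to SI: m = 19.0 kg, PE = 2432.16 J
h = PE/(mg) = 2432.16/(19.0·8.0) = 16.001 m = 52.5 ft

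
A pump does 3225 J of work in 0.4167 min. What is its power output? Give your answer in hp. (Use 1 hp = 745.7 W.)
Convert to SI: W = 3225.0 J, t = 25.002 s
P = W/t = 3225.0/25.002 = 128.99 W = 0.173 hp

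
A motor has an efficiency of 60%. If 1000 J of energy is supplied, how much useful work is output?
W_out = η·W_in = 0.6·1000 = 600.0 J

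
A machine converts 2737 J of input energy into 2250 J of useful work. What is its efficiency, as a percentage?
η = W_out/W_in = 2250/2737 = 82.21%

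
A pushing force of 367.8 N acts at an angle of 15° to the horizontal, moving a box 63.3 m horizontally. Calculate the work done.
W = F·d·cosθ = (367.8)(63.3)cos(15°) = 22490 J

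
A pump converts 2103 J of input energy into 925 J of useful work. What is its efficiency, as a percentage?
η = W_out/W_in = 925/2103 = 43.98%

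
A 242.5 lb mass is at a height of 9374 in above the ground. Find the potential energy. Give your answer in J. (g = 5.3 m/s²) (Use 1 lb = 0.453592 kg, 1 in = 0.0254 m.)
Convert to SI: m = 109.996 kg, h = 238.1 m
PE = mgh = (109.996)(5.3)(238.1) = 138800 J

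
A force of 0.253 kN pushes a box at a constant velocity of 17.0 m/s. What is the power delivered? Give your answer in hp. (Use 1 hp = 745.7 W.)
Convert to SI: F = 253.0 N, v = 17.0 m/s
P = Fv = (253.0)(17.0) = 4301.0 W = 5.768 hp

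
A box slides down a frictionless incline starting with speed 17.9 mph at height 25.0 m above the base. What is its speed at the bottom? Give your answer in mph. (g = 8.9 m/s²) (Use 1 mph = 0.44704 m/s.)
Convert to SI: v₀ = 8.00202 m/s, h = 25.0 m
½mv₀² + mgh = ½mv² ⇒ v = √(v₀² + 2gh) = √(8.00202² + 2·8.9·25.0) = 22.5617 m/s = 50.47 mph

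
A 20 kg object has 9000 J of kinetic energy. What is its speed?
v = √(2·KE/m) = √(2·9000/20) = 30.0 m/s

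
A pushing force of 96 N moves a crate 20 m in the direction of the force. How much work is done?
W = F·d = (96)(20) = 1920 J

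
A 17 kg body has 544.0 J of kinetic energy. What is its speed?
v = √(2·KE/m) = √(2·544.0/17) = 8.0 m/s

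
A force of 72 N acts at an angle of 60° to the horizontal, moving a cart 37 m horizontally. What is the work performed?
W = F·d·cosθ = (72)(37)cos(60°) = 1332 J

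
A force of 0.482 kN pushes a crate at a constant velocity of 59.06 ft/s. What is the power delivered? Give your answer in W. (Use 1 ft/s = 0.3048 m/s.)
Convert to SI: F = 482.0 N, v = 18.0015 m/s
P = Fv = (482.0)(18.0015) = 8677 W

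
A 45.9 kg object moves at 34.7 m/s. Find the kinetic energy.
KE = ½mv² = ½(45.9)(34.7)² = 27630 J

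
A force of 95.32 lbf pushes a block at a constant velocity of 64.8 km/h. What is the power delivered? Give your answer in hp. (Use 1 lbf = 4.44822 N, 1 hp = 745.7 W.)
Convert to SI: F = 424.004 N, v = 18.0 m/s
P = Fv = (424.004)(18.0) = 7632.08 W = 10.23 hp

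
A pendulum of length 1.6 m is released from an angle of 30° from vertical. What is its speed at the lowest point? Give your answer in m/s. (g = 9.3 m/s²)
h = L(1 − cosθ) = 1.6(1 − cos30°) = 0.214359 m
v = √(2gh) = √(2·9.3·0.214359) = 1.997 m/s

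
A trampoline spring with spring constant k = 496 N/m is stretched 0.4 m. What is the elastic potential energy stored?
PE = ½kx² = ½(496)(0.4)² = 39.68 J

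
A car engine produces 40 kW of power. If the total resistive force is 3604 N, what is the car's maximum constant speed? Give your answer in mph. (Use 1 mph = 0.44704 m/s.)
P = Fv ⇒ v = P/F = 40000 W/3604.0 N = 11.0988 m/s = 24.83 mph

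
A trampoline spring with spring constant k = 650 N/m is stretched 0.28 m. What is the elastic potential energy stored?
PE = ½kx² = ½(650)(0.28)² = 25.48 J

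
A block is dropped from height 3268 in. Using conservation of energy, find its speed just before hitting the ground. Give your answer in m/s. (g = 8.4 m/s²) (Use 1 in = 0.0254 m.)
Convert to SI: h = 83.0072 m
mgh = ½mv² ⇒ v = √(2gh) = √(2·8.4·83.0072) = 37.34 m/s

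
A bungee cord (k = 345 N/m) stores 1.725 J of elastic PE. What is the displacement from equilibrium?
x = √(2·PE/k) = √(2·1.725/345) = 0.1 m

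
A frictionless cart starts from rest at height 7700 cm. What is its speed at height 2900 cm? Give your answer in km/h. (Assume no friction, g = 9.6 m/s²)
Convert to SI: h₁−h₂ = 48.0 m
mgh₁ = mgh₂ + ½mv² ⇒ v = √(2g(h₁−h₂)) = √(2·9.6·48.0) = 30.3579 m/s = 109.3 km/h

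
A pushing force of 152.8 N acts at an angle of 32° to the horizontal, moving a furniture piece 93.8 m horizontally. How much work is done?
W = F·d·cosθ = (152.8)(93.8)cos(32°) = 12150 J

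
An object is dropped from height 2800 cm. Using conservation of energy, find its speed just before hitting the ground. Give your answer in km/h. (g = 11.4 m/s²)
Convert to SI: h = 28.0 m
mgh = ½mv² ⇒ v = √(2gh) = √(2·11.4·28.0) = 25.2666 m/s = 90.96 km/h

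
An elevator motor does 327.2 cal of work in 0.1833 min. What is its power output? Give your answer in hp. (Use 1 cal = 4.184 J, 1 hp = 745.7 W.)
Convert to SI: W = 1369.0 J, t = 10.998 s
P = W/t = 1369.0/10.998 = 124.478 W = 0.1669 hp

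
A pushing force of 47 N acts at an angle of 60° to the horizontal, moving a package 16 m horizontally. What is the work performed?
W = F·d·cosθ = (47)(16)cos(60°) = 376.0 J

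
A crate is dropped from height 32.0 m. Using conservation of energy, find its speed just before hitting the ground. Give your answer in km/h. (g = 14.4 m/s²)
mgh = ½mv² ⇒ v = √(2gh) = √(2·14.4·32.0) = 30.3579 m/s = 109.3 km/h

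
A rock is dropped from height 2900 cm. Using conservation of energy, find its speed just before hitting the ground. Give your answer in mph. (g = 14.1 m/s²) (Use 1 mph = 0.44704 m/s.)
Convert to SI: h = 29.0 m
mgh = ½mv² ⇒ v = √(2gh) = √(2·14.1·29.0) = 28.5972 m/s = 63.97 mph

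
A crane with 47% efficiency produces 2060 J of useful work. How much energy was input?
W_in = W_out/η = 2060/0.47 = 4383 J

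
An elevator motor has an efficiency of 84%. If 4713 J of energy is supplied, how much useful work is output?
W_out = η·W_in = 0.84·4713 = 3958.92 J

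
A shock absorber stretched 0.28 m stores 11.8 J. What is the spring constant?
k = 2·PE/x² = 2·11.8/(0.28)² = 301.0 N/m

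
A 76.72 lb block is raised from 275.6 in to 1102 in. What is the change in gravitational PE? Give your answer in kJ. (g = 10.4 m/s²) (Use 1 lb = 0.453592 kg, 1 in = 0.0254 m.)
Convert to SI: m = 34.7996 kg, Δh = 20.9906 m
ΔPE = mgΔh = (34.7996)(10.4)(20.9906) = 7596.81 J = 7.597 kJ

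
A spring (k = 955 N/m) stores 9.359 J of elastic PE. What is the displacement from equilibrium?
x = √(2·PE/k) = √(2·9.359/955) = 0.14 m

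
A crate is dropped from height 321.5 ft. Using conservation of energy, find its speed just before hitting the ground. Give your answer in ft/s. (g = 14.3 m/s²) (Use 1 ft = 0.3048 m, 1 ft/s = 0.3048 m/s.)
Convert to SI: h = 97.9932 m
mgh = ½mv² ⇒ v = √(2gh) = √(2·14.3·97.9932) = 52.9396 m/s = 173.7 ft/s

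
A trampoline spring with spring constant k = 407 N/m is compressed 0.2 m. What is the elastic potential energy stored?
PE = ½kx² = ½(407)(0.2)² = 8.14 J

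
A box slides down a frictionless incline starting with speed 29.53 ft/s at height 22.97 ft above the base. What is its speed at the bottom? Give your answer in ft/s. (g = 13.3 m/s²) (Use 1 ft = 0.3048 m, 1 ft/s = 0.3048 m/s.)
Convert to SI: v₀ = 9.00074 m/s, h = 7.00126 m
½mv₀² + mgh = ½mv² ⇒ v = √(v₀² + 2gh) = √(9.00074² + 2·13.3·7.00126) = 16.3477 m/s = 53.63 ft/s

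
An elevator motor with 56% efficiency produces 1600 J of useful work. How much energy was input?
W_in = W_out/η = 1600/0.56 = 2857 J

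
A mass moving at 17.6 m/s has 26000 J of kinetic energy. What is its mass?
m = 2·KE/v² = 2·26000/(17.6)² = 167.9 kg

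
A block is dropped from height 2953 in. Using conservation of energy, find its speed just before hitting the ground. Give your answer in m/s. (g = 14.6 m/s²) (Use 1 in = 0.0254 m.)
Convert to SI: h = 75.0062 m
mgh = ½mv² ⇒ v = √(2gh) = √(2·14.6·75.0062) = 46.8 m/s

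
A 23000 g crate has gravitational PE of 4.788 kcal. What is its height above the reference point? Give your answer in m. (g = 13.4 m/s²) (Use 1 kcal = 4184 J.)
Convert to SI: m = 23.0 kg, PE = 20033.0 J
h = PE/(mg) = 20033.0/(23.0·13.4) = 65.0 m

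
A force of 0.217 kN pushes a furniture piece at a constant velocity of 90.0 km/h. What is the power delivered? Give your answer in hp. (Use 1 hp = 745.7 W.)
Convert to SI: F = 217.0 N, v = 25.0 m/s
P = Fv = (217.0)(25.0) = 5425.0 W = 7.275 hp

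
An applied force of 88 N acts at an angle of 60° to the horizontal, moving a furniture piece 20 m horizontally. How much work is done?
W = F·d·cosθ = (88)(20)cos(60°) = 880.0 J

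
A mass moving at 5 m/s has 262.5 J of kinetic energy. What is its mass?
m = 2·KE/v² = 2·262.5/(5)² = 21.0 kg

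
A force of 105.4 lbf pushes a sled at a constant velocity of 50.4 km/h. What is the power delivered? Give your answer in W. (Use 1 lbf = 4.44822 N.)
Convert to SI: F = 468.842 N, v = 14.0 m/s
P = Fv = (468.842)(14.0) = 6564 W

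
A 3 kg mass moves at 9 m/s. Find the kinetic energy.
KE = ½mv² = ½(3)(9)² = 121.5 J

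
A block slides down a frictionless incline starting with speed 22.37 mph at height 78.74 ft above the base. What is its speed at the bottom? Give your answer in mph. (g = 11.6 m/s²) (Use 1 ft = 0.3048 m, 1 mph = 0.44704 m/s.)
Convert to SI: v₀ = 10.0003 m/s, h = 24.0 m
½mv₀² + mgh = ½mv² ⇒ v = √(v₀² + 2gh) = √(10.0003² + 2·11.6·24.0) = 25.6282 m/s = 57.33 mph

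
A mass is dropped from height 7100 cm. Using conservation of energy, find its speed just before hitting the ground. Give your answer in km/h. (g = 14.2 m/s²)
Convert to SI: h = 71.0 m
mgh = ½mv² ⇒ v = √(2gh) = √(2·14.2·71.0) = 44.9043 m/s = 161.7 km/h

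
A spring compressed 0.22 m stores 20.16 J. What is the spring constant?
k = 2·PE/x² = 2·20.16/(0.22)² = 833.1 N/m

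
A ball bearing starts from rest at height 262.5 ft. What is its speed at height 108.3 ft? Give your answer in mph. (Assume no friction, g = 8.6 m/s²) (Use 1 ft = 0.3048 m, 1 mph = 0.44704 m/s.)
Convert to SI: h₁−h₂ = 47.0002 m
mgh₁ = mgh₂ + ½mv² ⇒ v = √(2g(h₁−h₂)) = √(2·8.6·47.0002) = 28.4324 m/s = 63.6 mph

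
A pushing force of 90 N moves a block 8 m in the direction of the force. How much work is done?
W = F·d = (90)(8) = 720.0 J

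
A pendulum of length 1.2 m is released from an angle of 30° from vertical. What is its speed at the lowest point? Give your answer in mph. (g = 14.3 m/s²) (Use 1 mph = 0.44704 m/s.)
h = L(1 − cosθ) = 1.2(1 − cos30°) = 0.16077 m
v = √(2gh) = √(2·14.3·0.16077) = 2.1443 m/s = 4.797 mph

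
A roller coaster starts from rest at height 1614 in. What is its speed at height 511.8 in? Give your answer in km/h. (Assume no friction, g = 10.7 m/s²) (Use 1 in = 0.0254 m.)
Convert to SI: h₁−h₂ = 27.9959 m
mgh₁ = mgh₂ + ½mv² ⇒ v = √(2g(h₁−h₂)) = √(2·10.7·27.9959) = 24.4768 m/s = 88.12 km/h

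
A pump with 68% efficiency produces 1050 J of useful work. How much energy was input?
W_in = W_out/η = 1050/0.68 = 1544 J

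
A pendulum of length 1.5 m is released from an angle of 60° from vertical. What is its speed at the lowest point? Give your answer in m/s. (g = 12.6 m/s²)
h = L(1 − cosθ) = 1.5(1 − cos60°) = 0.75 m
v = √(2gh) = √(2·12.6·0.75) = 4.347 m/s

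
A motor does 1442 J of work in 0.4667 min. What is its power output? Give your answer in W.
Convert to SI: W = 1442.0 J, t = 28.002 s
P = W/t = 1442.0/28.002 = 51.5 W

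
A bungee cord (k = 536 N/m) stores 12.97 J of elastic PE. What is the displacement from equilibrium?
x = √(2·PE/k) = √(2·12.97/536) = 0.22 m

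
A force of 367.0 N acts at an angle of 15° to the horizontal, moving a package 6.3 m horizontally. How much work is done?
W = F·d·cosθ = (367.0)(6.3)cos(15°) = 2233 J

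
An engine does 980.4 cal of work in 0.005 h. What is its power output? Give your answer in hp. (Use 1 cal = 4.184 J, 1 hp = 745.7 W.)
Convert to SI: W = 4101.99 J, t = 18.0 s
P = W/t = 4101.99/18.0 = 227.889 W = 0.3056 hp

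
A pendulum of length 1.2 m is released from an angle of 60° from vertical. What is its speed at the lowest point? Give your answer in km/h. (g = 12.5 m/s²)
h = L(1 − cosθ) = 1.2(1 − cos60°) = 0.6 m
v = √(2gh) = √(2·12.5·0.6) = 3.87298 m/s = 13.94 km/h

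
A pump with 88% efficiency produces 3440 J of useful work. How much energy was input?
W_in = W_out/η = 3440/0.88 = 3909 J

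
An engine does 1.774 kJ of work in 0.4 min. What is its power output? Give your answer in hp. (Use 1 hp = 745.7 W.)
Convert to SI: W = 1774.0 J, t = 24.0 s
P = W/t = 1774.0/24.0 = 73.9167 W = 0.09912 hp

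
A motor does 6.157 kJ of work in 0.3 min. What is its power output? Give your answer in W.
Convert to SI: W = 6157.0 J, t = 18.0 s
P = W/t = 6157.0/18.0 = 342.1 W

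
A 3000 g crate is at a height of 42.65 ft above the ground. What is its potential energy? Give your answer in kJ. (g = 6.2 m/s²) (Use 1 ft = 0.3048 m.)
Convert to SI: m = 3.0 kg, h = 12.9997 m
PE = mgh = (3.0)(6.2)(12.9997) = 241.795 J = 0.2418 kJ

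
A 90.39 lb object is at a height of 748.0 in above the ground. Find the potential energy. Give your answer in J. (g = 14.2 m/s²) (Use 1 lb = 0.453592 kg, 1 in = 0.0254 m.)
Convert to SI: m = 41.0002 kg, h = 18.9992 m
PE = mgh = (41.0002)(14.2)(18.9992) = 11060 J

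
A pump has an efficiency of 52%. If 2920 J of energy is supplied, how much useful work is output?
W_out = η·W_in = 0.52·2920 = 1518.4 J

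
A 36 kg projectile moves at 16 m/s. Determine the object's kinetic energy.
KE = ½mv² = ½(36)(16)² = 4608.0 J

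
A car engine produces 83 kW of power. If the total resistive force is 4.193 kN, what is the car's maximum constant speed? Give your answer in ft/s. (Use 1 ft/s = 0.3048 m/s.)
Convert to SI: F = 4193.0 N
P = Fv ⇒ v = P/F = 83000 W/4193.0 N = 19.7949 m/s = 64.94 ft/s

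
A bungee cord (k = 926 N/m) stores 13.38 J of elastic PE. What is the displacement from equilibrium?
x = √(2·PE/k) = √(2·13.38/926) = 0.17 m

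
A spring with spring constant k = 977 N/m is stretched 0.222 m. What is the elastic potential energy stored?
PE = ½kx² = ½(977)(0.222)² = 24.08 J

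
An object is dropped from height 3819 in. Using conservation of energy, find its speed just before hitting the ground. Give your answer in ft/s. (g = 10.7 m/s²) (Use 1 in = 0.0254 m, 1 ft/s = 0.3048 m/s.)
Convert to SI: h = 97.0026 m
mgh = ½mv² ⇒ v = √(2gh) = √(2·10.7·97.0026) = 45.5616 m/s = 149.5 ft/s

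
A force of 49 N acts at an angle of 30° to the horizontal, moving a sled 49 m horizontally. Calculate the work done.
W = F·d·cosθ = (49)(49)cos(30°) = 2079 J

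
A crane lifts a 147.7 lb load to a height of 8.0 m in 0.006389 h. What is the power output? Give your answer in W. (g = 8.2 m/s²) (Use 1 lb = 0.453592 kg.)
Convert to SI: m = 66.9955 kg, h = 8.0 m, t = 23.0004 s
P = mgh/t = (66.9955)(8.2)(8.0)/23.0004 = 191.1 W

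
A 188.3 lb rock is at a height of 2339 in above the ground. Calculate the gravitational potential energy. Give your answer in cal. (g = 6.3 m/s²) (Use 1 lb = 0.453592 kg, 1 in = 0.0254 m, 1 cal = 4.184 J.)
Convert to SI: m = 85.4114 kg, h = 59.4106 m
PE = mgh = (85.4114)(6.3)(59.4106) = 31968.3 J = 7641 cal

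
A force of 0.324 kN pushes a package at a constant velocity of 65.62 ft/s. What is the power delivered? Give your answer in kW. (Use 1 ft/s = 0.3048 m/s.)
Convert to SI: F = 324.0 N, v = 20.001 m/s
P = Fv = (324.0)(20.001) = 6480.32 W = 6.48 kW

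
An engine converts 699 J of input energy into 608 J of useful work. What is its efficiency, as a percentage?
η = W_out/W_in = 608/699 = 86.98%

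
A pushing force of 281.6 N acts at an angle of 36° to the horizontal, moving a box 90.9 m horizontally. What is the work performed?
W = F·d·cosθ = (281.6)(90.9)cos(36°) = 20710 J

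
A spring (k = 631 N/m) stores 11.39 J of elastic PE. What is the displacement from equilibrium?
x = √(2·PE/k) = √(2·11.39/631) = 0.19 m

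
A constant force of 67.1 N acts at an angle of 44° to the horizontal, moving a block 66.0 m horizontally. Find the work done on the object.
W = F·d·cosθ = (67.1)(66.0)cos(44°) = 3186 J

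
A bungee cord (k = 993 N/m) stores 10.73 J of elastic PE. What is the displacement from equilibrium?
x = √(2·PE/k) = √(2·10.73/993) = 0.147 m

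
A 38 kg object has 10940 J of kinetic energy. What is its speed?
v = √(2·KE/m) = √(2·10940/38) = 24.0 m/s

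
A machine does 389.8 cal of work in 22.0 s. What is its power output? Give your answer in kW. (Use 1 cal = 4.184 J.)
Convert to SI: W = 1630.92 J, t = 22.0 s
P = W/t = 1630.92/22.0 = 74.1329 W = 0.07413 kW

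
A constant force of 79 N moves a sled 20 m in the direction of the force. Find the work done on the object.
W = F·d = (79)(20) = 1580 J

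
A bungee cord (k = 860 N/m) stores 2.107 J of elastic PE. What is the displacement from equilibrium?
x = √(2·PE/k) = √(2·2.107/860) = 0.07 m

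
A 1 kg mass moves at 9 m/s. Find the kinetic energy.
KE = ½mv² = ½(1)(9)² = 40.5 J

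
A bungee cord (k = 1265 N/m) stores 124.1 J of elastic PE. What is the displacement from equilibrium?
x = √(2·PE/k) = √(2·124.1/1265) = 0.443 m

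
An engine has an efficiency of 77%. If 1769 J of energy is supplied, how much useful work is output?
W_out = η·W_in = 0.77·1769 = 1362.13 J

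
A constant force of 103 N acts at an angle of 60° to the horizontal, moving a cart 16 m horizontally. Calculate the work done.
W = F·d·cosθ = (103)(16)cos(60°) = 824.0 J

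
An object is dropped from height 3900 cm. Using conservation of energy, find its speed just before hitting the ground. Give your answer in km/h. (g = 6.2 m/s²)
Convert to SI: h = 39.0 m
mgh = ½mv² ⇒ v = √(2gh) = √(2·6.2·39.0) = 21.9909 m/s = 79.17 km/h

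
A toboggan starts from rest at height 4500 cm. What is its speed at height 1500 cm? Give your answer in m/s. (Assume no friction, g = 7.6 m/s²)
Convert to SI: h₁−h₂ = 30.0 m
mgh₁ = mgh₂ + ½mv² ⇒ v = √(2g(h₁−h₂)) = √(2·7.6·30.0) = 21.35 m/s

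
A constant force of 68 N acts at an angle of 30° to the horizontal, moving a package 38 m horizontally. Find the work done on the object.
W = F·d·cosθ = (68)(38)cos(30°) = 2238 J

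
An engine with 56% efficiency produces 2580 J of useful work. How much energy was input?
W_in = W_out/η = 2580/0.56 = 4607 J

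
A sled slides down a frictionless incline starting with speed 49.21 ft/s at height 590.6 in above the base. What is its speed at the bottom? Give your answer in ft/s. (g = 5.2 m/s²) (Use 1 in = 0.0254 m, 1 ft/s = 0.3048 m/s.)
Convert to SI: v₀ = 14.9992 m/s, h = 15.0012 m
½mv₀² + mgh = ½mv² ⇒ v = √(v₀² + 2gh) = √(14.9992² + 2·5.2·15.0012) = 19.5189 m/s = 64.04 ft/s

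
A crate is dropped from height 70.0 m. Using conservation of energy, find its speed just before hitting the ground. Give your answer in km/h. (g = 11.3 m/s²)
mgh = ½mv² ⇒ v = √(2gh) = √(2·11.3·70.0) = 39.7744 m/s = 143.2 km/h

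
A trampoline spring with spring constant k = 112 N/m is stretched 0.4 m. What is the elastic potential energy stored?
PE = ½kx² = ½(112)(0.4)² = 8.96 J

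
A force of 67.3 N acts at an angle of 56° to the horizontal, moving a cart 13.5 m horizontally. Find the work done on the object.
W = F·d·cosθ = (67.3)(13.5)cos(56°) = 508.1 J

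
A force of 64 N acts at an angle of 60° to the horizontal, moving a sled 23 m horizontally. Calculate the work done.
W = F·d·cosθ = (64)(23)cos(60°) = 736.0 J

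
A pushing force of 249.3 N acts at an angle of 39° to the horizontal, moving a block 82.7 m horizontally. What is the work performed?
W = F·d·cosθ = (249.3)(82.7)cos(39°) = 16020 J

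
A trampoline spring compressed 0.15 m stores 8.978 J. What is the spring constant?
k = 2·PE/x² = 2·8.978/(0.15)² = 798.0 N/m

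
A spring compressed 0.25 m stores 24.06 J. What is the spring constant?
k = 2·PE/x² = 2·24.06/(0.25)² = 769.9 N/m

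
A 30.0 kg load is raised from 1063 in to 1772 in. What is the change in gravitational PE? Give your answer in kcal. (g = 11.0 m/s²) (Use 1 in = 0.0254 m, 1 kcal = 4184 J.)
Convert to SI: m = 30.0 kg, Δh = 18.0086 m
ΔPE = mgΔh = (30.0)(11.0)(18.0086) = 5942.84 J = 1.42 kcal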